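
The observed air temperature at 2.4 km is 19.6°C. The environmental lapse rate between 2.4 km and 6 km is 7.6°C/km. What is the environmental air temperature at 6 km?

2400–6000 m, environmental: Δz = 3.6 km ⇒ ΔT = -27.36°C; T = -7.76°C

-7.76°C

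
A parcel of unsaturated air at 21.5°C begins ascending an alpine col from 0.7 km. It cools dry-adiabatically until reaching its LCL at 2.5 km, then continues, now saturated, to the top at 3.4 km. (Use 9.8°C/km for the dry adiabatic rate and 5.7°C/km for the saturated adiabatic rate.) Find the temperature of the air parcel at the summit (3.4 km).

-1.27°C

From 700 m to 2500 m (dry): cools by 9.8 × 1.8 = 17.64°C, giving 3.86°C.
From 2500 m to 3400 m (saturated): cools by 5.7 × 0.9 = 5.13°C, giving -1.27°C.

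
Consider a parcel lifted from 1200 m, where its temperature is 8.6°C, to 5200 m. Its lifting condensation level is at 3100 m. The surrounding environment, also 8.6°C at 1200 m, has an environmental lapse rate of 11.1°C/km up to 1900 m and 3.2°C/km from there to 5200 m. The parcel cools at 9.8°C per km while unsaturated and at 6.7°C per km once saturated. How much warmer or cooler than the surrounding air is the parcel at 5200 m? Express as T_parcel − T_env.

-14.36°C (parcel cooler than environment)

Parcel:
  1200–3100 m, dry: Δz = 1.9 km ⇒ ΔT = -18.62°C; T = -10.02°C
  3100–5200 m, saturated: Δz = 2.1 km ⇒ ΔT = -14.07°C; T = -24.09°C
Environment:
  1200–1900 m, environment, lower layer: Δz = 0.7 km ⇒ ΔT = -7.77°C; T = 0.83°C
  1900–5200 m, environment, upper layer: Δz = 3.3 km ⇒ ΔT = -10.56°C; T = -9.73°C
T_parcel − T_env = -24.09 − (-9.73) = -14.36°C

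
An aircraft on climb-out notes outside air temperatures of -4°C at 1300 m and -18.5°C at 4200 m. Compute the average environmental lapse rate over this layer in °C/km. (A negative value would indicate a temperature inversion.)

5°C/km

Γ = −ΔT/Δz = (-4 − (-18.5)) / (4200 − 1300) m
  = 14.5°C / 2.9 km = 5°C/km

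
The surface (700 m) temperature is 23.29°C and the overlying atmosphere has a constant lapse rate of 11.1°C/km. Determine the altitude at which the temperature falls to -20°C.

4600 m

Height above start = (23.29 − (-20)) / 11.1 = 3.9 km
Altitude = 700 m + 3900 m = 4600 m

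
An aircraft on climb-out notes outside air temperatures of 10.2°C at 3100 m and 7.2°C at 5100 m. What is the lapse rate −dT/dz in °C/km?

1.5°C/km

Γ = −ΔT/Δz = (10.2 − 7.2) / (5100 − 3100) m
  = 3°C / 2 km = 1.5°C/km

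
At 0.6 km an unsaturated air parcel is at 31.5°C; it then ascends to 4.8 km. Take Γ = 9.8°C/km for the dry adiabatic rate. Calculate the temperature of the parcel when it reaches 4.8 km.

Dry adiabatic to 4800 m: -9.8 × 4.2 km = -41.16°C, so T = -9.66°C.

-9.66°C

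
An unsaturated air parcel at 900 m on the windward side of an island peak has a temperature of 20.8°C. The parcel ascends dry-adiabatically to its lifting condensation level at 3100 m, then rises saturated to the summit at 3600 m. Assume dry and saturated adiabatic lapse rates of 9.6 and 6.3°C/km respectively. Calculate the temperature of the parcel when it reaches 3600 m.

-3.47°C

900–3100 m, dry: Δz = 2.2 km ⇒ ΔT = -21.12°C; T = -0.32°C
3100–3600 m, saturated: Δz = 0.5 km ⇒ ΔT = -3.15°C; T = -3.47°C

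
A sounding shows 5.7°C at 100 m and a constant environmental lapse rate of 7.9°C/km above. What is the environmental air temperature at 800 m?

100 → 800 m (environmental, 7.9°C/km): ΔT = -7.9 × 0.7 = -5.53°C → T = 0.17°C

0.17°C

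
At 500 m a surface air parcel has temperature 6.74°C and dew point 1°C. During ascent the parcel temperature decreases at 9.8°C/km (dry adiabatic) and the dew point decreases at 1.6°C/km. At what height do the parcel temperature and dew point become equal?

T and T_d converge at 9.8 − 1.6 = 8.2°C per km
Height above start = (6.74 − 1) / 8.2 = 0.7 km
LCL altitude = 500 m + 700 m = 1200 m

1200 m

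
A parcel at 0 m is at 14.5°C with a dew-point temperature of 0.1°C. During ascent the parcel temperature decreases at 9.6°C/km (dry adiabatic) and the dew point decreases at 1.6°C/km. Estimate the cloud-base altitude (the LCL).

T and T_d converge at 9.6 − 1.6 = 8°C per km
Height above start = (14.5 − 0.1) / 8 = 1.8 km
LCL altitude = 0 m + 1800 m = 1800 m

1800 m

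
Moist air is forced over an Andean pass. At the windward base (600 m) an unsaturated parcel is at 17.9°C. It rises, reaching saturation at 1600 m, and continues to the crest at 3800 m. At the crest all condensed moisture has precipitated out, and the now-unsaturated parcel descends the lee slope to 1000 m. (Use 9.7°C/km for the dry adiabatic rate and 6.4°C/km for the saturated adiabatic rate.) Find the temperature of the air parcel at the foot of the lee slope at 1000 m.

From 600 m to 1600 m (dry): cools by 9.7 × 1 = 9.7°C, giving 8.2°C.
From 1600 m to 3800 m (saturated): cools by 6.4 × 2.2 = 14.08°C, giving -5.88°C.
From 3800 m to 1000 m (dry descent): warms by 9.7 × 2.8 = 27.16°C, giving 21.28°C.

21.28°C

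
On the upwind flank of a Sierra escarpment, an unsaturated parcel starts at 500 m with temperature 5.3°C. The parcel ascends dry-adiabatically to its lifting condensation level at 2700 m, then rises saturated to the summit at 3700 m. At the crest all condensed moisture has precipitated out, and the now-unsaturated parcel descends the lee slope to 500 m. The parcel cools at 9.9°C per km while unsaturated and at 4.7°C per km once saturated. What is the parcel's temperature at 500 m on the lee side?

10.5°C

From 500 m to 2700 m (dry): cools by 9.9 × 2.2 = 21.78°C, giving -16.48°C.
From 2700 m to 3700 m (saturated): cools by 4.7 × 1 = 4.7°C, giving -21.18°C.
From 3700 m to 500 m (dry descent): warms by 9.9 × 3.2 = 31.68°C, giving 10.5°C.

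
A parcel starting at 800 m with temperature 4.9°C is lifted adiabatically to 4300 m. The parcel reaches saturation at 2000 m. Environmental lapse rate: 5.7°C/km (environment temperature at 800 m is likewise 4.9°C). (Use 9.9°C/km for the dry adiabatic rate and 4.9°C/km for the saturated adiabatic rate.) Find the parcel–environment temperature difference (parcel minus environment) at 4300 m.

-3.2°C (parcel cooler than environment)

Parcel:
  Dry to 2000 m: -9.9 × 1.2 km = -11.88°C, so T = -6.98°C.
  Saturated to 4300 m: -4.9 × 2.3 km = -11.27°C, so T = -18.25°C.
Environment:
  Environment to 4300 m: -5.7 × 3.5 km = -19.95°C, so T = -15.05°C.
T_parcel − T_env = -18.25 − (-15.05) = -3.2°C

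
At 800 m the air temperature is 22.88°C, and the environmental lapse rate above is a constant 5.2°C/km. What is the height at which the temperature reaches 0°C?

Height above start = (22.88 − 0) / 5.2 = 4.4 km
Altitude = 800 m + 4400 m = 5200 m

5200 m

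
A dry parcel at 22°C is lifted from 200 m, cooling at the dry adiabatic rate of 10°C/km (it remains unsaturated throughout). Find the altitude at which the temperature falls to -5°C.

Height above start = (22 − (-5)) / 10 = 2.7 km
Altitude = 200 m + 2700 m = 2900 m

2900 m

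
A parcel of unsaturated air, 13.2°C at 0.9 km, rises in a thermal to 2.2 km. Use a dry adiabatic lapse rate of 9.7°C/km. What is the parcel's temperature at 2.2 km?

0.59°C

900 → 2200 m (dry adiabatic, 9.7°C/km): ΔT = -9.7 × 1.3 = -12.61°C → T = 0.59°C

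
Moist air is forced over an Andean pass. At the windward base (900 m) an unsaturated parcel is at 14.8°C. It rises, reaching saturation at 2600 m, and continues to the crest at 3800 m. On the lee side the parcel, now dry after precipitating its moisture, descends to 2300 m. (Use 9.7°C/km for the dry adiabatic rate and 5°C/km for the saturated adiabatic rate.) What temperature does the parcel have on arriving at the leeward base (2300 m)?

900 → 2600 m (dry, 9.7°C/km): ΔT = -9.7 × 1.7 = -16.49°C → T = -1.69°C
2600 → 3800 m (saturated, 5°C/km): ΔT = -5 × 1.2 = -6°C → T = -7.69°C
3800 → 2300 m (dry descent, 9.7°C/km): ΔT = +9.7 × 1.5 = +14.55°C → T = 6.86°C

6.86°C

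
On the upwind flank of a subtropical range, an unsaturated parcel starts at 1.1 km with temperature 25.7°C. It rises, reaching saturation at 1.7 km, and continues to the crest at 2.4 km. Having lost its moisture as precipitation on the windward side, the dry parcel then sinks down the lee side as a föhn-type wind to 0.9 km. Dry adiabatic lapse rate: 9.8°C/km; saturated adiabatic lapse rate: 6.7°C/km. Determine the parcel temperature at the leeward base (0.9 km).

29.83°C

1100–1700 m, dry: Δz = 0.6 km ⇒ ΔT = -5.88°C; T = 19.82°C
1700–2400 m, saturated: Δz = 0.7 km ⇒ ΔT = -4.69°C; T = 15.13°C
2400–900 m, dry descent: Δz = 1.5 km ⇒ ΔT = +14.7°C; T = 29.83°C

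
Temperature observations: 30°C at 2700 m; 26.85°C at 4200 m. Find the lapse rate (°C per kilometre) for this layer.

Γ = −ΔT/Δz = (30 − 26.85) / (4200 − 2700) m
  = 3.15°C / 1.5 km = 2.1°C/km

2.1°C/km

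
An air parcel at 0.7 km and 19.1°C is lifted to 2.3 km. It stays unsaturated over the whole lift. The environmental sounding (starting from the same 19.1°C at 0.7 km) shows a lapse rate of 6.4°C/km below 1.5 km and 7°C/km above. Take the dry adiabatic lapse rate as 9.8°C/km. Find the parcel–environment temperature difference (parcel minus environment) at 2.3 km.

Parcel:
  From 700 m to 2300 m (dry): cools by 9.8 × 1.6 = 15.68°C, giving 3.42°C.
Environment:
  From 700 m to 1500 m (environment, lower layer): cools by 6.4 × 0.8 = 5.12°C, giving 13.98°C.
  From 1500 m to 2300 m (environment, upper layer): cools by 7 × 0.8 = 5.6°C, giving 8.38°C.
T_parcel − T_env = 3.42 − 8.38 = -4.96°C

-4.96°C (parcel cooler than environment)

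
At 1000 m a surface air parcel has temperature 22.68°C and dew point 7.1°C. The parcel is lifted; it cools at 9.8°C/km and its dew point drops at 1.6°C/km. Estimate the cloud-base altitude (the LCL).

2900 m

T and T_d converge at 9.8 − 1.6 = 8.2°C per km
Height above start = (22.68 − 7.1) / 8.2 = 1.9 km
LCL altitude = 1000 m + 1900 m = 2900 m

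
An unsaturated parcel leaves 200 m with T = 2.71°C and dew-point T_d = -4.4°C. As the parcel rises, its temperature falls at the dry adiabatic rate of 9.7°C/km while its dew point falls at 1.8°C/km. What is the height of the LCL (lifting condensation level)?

1100 m

T and T_d converge at 9.7 − 1.8 = 7.9°C per km
Height above start = (2.71 − (-4.4)) / 7.9 = 0.9 km
LCL altitude = 200 m + 900 m = 1100 m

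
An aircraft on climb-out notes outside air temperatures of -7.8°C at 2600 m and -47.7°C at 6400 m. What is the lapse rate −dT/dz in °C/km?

10.5°C/km

Γ = −ΔT/Δz = (-7.8 − (-47.7)) / (6400 − 2600) m
  = 39.9°C / 3.8 km = 10.5°C/km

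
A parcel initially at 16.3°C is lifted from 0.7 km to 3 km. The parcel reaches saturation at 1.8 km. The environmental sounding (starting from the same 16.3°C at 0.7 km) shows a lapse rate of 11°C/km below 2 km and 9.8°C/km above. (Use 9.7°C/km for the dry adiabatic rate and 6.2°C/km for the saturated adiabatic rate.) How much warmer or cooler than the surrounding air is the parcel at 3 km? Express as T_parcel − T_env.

Parcel:
  700–1800 m, dry: Δz = 1.1 km ⇒ ΔT = -10.67°C; T = 5.63°C
  1800–3000 m, saturated: Δz = 1.2 km ⇒ ΔT = -7.44°C; T = -1.81°C
Environment:
  700–2000 m, environment, lower layer: Δz = 1.3 km ⇒ ΔT = -14.3°C; T = 2°C
  2000–3000 m, environment, upper layer: Δz = 1 km ⇒ ΔT = -9.8°C; T = -7.8°C
T_parcel − T_env = -1.81 − (-7.8) = +5.99°C

+5.99°C (parcel warmer than environment)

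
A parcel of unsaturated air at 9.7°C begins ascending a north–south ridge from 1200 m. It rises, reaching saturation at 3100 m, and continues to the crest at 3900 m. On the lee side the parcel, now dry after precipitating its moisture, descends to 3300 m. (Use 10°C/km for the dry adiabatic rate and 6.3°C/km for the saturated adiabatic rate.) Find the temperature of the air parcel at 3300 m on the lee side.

Dry to 3100 m: -10 × 1.9 km = -19°C, so T = -9.3°C.
Saturated to 3900 m: -6.3 × 0.8 km = -5.04°C, so T = -14.34°C.
Dry descent to 3300 m: +10 × 0.6 km = +6°C, so T = -8.34°C.

-8.34°C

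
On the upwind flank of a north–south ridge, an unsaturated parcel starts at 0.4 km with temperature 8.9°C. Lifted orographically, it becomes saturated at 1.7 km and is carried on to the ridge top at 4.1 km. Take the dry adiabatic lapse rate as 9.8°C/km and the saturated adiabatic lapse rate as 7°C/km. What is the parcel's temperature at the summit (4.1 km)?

Dry to 1700 m: -9.8 × 1.3 km = -12.74°C, so T = -3.84°C.
Saturated to 4100 m: -7 × 2.4 km = -16.8°C, so T = -20.64°C.

-20.64°C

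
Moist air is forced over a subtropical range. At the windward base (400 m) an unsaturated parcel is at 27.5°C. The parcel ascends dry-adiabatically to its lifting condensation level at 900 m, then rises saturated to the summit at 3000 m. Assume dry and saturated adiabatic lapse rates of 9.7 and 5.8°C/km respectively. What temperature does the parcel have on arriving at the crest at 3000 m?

10.47°C

From 400 m to 900 m (dry): cools by 9.7 × 0.5 = 4.85°C, giving 22.65°C.
From 900 m to 3000 m (saturated): cools by 5.8 × 2.1 = 12.18°C, giving 10.47°C.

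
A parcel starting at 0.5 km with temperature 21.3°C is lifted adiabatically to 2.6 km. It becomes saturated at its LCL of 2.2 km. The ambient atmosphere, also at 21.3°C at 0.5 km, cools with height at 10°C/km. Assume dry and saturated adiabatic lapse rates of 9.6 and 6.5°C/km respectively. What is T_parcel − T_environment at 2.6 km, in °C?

+2.08°C (parcel warmer than environment)

Parcel:
  500–2200 m, dry: Δz = 1.7 km ⇒ ΔT = -16.32°C; T = 4.98°C
  2200–2600 m, saturated: Δz = 0.4 km ⇒ ΔT = -2.6°C; T = 2.38°C
Environment:
  500–2600 m, environment: Δz = 2.1 km ⇒ ΔT = -21°C; T = 0.3°C
T_parcel − T_env = 2.38 − 0.3 = +2.08°C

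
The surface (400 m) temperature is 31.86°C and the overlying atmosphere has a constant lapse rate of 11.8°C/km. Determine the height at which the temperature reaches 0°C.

3100 m

Height above start = (31.86 − 0) / 11.8 = 2.7 km
Altitude = 400 m + 2700 m = 3100 m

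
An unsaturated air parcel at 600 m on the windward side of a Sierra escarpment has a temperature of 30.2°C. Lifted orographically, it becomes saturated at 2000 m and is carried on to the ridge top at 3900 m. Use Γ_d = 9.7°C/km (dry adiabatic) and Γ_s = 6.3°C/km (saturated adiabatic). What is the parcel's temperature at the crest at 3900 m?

600 → 2000 m (dry, 9.7°C/km): ΔT = -9.7 × 1.4 = -13.58°C → T = 16.62°C
2000 → 3900 m (saturated, 6.3°C/km): ΔT = -6.3 × 1.9 = -11.97°C → T = 4.65°C

4.65°C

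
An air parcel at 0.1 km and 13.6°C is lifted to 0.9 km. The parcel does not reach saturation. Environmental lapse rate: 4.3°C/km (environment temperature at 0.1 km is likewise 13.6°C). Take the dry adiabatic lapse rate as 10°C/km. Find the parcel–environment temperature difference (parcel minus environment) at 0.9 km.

Parcel:
  From 100 m to 900 m (dry): cools by 10 × 0.8 = 8°C, giving 5.6°C.
Environment:
  From 100 m to 900 m (environment): cools by 4.3 × 0.8 = 3.44°C, giving 10.16°C.
T_parcel − T_env = 5.6 − 10.16 = -4.56°C

-4.56°C (parcel cooler than environment)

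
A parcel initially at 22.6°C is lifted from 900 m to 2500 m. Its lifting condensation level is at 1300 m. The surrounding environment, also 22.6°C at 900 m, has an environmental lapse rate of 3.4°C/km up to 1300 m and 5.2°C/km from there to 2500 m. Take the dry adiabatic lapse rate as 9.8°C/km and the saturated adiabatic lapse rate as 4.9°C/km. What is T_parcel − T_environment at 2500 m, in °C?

Parcel:
  Dry to 1300 m: -9.8 × 0.4 km = -3.92°C, so T = 18.68°C.
  Saturated to 2500 m: -4.9 × 1.2 km = -5.88°C, so T = 12.8°C.
Environment:
  Environment, lower layer to 1300 m: -3.4 × 0.4 km = -1.36°C, so T = 21.24°C.
  Environment, upper layer to 2500 m: -5.2 × 1.2 km = -6.24°C, so T = 15°C.
T_parcel − T_env = 12.8 − 15 = -2.2°C

-2.2°C (parcel cooler than environment)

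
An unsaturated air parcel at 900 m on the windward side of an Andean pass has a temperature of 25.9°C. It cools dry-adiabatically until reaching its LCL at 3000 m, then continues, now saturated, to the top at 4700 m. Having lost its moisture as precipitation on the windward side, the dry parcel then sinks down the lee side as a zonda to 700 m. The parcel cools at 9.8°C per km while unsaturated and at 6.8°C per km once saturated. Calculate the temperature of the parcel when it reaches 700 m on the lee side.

900 → 3000 m (dry, 9.8°C/km): ΔT = -9.8 × 2.1 = -20.58°C → T = 5.32°C
3000 → 4700 m (saturated, 6.8°C/km): ΔT = -6.8 × 1.7 = -11.56°C → T = -6.24°C
4700 → 700 m (dry descent, 9.8°C/km): ΔT = +9.8 × 4 = +39.2°C → T = 32.96°C

32.96°C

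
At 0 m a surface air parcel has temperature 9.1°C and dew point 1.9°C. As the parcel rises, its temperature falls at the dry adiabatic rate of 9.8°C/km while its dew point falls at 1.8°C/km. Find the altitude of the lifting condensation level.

T and T_d converge at 9.8 − 1.8 = 8°C per km
Height above start = (9.1 − 1.9) / 8 = 0.9 km
LCL altitude = 0 m + 900 m = 900 m

900 m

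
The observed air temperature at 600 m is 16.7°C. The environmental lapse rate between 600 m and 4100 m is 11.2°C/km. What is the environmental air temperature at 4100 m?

From 600 m to 4100 m (environmental): cools by 11.2 × 3.5 = 39.2°C, giving -22.5°C.

-22.5°C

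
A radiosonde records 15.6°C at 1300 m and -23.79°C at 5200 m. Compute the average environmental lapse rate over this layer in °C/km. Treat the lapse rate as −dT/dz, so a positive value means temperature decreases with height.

Γ = −ΔT/Δz = (15.6 − (-23.79)) / (5200 − 1300) m
  = 39.39°C / 3.9 km = 10.1°C/km

10.1°C/km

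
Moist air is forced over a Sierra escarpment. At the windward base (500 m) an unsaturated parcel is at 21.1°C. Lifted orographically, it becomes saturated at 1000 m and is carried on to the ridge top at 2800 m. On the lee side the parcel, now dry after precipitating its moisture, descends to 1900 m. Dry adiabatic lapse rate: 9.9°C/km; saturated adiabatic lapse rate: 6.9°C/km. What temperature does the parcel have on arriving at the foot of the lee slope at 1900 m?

500–1000 m, dry: Δz = 0.5 km ⇒ ΔT = -4.95°C; T = 16.15°C
1000–2800 m, saturated: Δz = 1.8 km ⇒ ΔT = -12.42°C; T = 3.73°C
2800–1900 m, dry descent: Δz = 0.9 km ⇒ ΔT = +8.91°C; T = 12.64°C

12.64°C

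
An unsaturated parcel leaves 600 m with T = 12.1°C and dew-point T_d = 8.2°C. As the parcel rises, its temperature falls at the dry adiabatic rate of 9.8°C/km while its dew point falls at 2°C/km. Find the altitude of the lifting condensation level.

T and T_d converge at 9.8 − 2 = 7.8°C per km
Height above start = (12.1 − 8.2) / 7.8 = 0.5 km
LCL altitude = 600 m + 500 m = 1100 m

1100 m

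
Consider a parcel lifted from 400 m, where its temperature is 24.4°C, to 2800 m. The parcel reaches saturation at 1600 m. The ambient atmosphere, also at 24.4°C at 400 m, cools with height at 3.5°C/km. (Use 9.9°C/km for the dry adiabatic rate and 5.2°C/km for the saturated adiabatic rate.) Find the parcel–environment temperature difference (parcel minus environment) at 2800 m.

Parcel:
  From 400 m to 1600 m (dry): cools by 9.9 × 1.2 = 11.88°C, giving 12.52°C.
  From 1600 m to 2800 m (saturated): cools by 5.2 × 1.2 = 6.24°C, giving 6.28°C.
Environment:
  From 400 m to 2800 m (environment): cools by 3.5 × 2.4 = 8.4°C, giving 16°C.
T_parcel − T_env = 6.28 − 16 = -9.72°C

-9.72°C (parcel cooler than environment)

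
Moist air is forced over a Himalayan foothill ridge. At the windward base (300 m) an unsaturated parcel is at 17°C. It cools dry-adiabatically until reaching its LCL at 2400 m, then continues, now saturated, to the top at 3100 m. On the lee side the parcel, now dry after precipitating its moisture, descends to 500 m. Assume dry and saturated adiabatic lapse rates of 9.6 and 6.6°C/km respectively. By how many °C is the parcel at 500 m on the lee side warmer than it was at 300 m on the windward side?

From 300 m to 2400 m (dry): cools by 9.6 × 2.1 = 20.16°C, giving -3.16°C.
From 2400 m to 3100 m (saturated): cools by 6.6 × 0.7 = 4.62°C, giving -7.78°C.
From 3100 m to 500 m (dry descent): warms by 9.6 × 2.6 = 24.96°C, giving 17.18°C.
Net change vs windward start: 17.18 − 17 = +0.18°C

+0.18°C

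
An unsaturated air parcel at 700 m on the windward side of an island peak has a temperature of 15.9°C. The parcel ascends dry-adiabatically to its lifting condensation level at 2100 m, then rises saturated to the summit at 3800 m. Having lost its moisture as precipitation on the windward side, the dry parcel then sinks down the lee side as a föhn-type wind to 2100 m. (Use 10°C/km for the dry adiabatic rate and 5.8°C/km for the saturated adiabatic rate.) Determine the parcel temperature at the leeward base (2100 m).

Dry to 2100 m: -10 × 1.4 km = -14°C, so T = 1.9°C.
Saturated to 3800 m: -5.8 × 1.7 km = -9.86°C, so T = -7.96°C.
Dry descent to 2100 m: +10 × 1.7 km = +17°C, so T = 9.04°C.

9.04°C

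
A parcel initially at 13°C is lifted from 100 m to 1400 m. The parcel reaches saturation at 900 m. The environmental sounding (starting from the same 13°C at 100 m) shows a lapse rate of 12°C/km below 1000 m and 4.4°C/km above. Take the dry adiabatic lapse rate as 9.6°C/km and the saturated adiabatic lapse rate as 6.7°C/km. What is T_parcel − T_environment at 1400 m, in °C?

Parcel:
  100 → 900 m (dry, 9.6°C/km): ΔT = -9.6 × 0.8 = -7.68°C → T = 5.32°C
  900 → 1400 m (saturated, 6.7°C/km): ΔT = -6.7 × 0.5 = -3.35°C → T = 1.97°C
Environment:
  100 → 1000 m (environment, lower layer, 12°C/km): ΔT = -12 × 0.9 = -10.8°C → T = 2.2°C
  1000 → 1400 m (environment, upper layer, 4.4°C/km): ΔT = -4.4 × 0.4 = -1.76°C → T = 0.44°C
T_parcel − T_env = 1.97 − 0.44 = +1.53°C

+1.53°C (parcel warmer than environment)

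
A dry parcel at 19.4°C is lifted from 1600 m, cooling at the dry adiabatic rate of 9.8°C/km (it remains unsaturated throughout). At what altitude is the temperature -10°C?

Height above start = (19.4 − (-10)) / 9.8 = 3 km
Altitude = 1600 m + 3000 m = 4600 m

4600 m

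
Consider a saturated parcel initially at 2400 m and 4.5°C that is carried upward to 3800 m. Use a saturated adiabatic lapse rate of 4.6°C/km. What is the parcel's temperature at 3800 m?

2400–3800 m, saturated adiabatic: Δz = 1.4 km ⇒ ΔT = -6.44°C; T = -1.94°C

-1.94°C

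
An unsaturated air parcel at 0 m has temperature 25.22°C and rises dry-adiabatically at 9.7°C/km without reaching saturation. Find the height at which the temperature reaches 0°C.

Height above start = (25.22 − 0) / 9.7 = 2.6 km
Altitude = 0 m + 2600 m = 2600 m

2600 m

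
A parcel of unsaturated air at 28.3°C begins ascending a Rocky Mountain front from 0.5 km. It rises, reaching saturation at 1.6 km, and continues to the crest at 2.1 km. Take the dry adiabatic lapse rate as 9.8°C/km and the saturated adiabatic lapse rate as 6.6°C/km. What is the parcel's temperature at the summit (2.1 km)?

14.22°C

Dry to 1600 m: -9.8 × 1.1 km = -10.78°C, so T = 17.52°C.
Saturated to 2100 m: -6.6 × 0.5 km = -3.3°C, so T = 14.22°C.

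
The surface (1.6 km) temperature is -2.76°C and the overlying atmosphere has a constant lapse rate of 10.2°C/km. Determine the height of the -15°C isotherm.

2.8 km

Height above start = (-2.76 − (-15)) / 10.2 = 1.2 km
Altitude = 1600 m + 1200 m = 2800 m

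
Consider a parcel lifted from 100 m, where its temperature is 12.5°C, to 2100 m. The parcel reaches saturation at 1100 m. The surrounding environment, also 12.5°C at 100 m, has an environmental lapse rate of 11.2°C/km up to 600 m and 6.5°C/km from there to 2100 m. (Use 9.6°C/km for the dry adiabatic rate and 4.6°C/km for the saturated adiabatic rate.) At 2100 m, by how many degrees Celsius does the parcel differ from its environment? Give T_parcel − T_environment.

Parcel:
  100 → 1100 m (dry, 9.6°C/km): ΔT = -9.6 × 1 = -9.6°C → T = 2.9°C
  1100 → 2100 m (saturated, 4.6°C/km): ΔT = -4.6 × 1 = -4.6°C → T = -1.7°C
Environment:
  100 → 600 m (environment, lower layer, 11.2°C/km): ΔT = -11.2 × 0.5 = -5.6°C → T = 6.9°C
  600 → 2100 m (environment, upper layer, 6.5°C/km): ΔT = -6.5 × 1.5 = -9.75°C → T = -2.85°C
T_parcel − T_env = -1.7 − (-2.85) = +1.15°C

+1.15°C (parcel warmer than environment)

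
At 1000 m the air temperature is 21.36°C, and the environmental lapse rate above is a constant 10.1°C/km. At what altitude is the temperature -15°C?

4600 m

Height above start = (21.36 − (-15)) / 10.1 = 3.6 km
Altitude = 1000 m + 3600 m = 4600 m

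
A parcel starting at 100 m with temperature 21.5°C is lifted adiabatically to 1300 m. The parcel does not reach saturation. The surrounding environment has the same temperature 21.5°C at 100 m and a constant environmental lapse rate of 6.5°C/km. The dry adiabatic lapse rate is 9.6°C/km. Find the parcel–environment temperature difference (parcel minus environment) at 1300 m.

Parcel:
  100 → 1300 m (dry, 9.6°C/km): ΔT = -9.6 × 1.2 = -11.52°C → T = 9.98°C
Environment:
  100 → 1300 m (environment, 6.5°C/km): ΔT = -6.5 × 1.2 = -7.8°C → T = 13.7°C
T_parcel − T_env = 9.98 − 13.7 = -3.72°C

-3.72°C (parcel cooler than environment)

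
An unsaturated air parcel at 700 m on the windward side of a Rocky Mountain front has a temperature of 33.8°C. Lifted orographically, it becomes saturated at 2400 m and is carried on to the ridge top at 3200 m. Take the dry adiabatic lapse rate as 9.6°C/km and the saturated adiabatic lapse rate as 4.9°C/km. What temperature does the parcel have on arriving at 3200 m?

13.56°C

Dry to 2400 m: -9.6 × 1.7 km = -16.32°C, so T = 17.48°C.
Saturated to 3200 m: -4.9 × 0.8 km = -3.92°C, so T = 13.56°C.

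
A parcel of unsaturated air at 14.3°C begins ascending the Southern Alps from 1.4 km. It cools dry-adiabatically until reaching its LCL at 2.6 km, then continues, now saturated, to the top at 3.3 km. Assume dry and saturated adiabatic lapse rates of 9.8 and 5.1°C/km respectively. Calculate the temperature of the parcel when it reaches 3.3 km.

From 1400 m to 2600 m (dry): cools by 9.8 × 1.2 = 11.76°C, giving 2.54°C.
From 2600 m to 3300 m (saturated): cools by 5.1 × 0.7 = 3.57°C, giving -1.03°C.

-1.03°C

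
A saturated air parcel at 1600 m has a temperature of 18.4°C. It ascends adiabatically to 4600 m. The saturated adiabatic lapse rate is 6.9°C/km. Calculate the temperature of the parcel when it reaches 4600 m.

1600 → 4600 m (saturated adiabatic, 6.9°C/km): ΔT = -6.9 × 3 = -20.7°C → T = -2.3°C

-2.3°C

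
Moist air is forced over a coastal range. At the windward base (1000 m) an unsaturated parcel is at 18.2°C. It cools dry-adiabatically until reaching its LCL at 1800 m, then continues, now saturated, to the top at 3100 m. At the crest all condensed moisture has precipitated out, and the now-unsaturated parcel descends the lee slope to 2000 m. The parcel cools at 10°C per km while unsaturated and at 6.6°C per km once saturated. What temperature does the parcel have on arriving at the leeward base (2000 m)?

12.62°C

From 1000 m to 1800 m (dry): cools by 10 × 0.8 = 8°C, giving 10.2°C.
From 1800 m to 3100 m (saturated): cools by 6.6 × 1.3 = 8.58°C, giving 1.62°C.
From 3100 m to 2000 m (dry descent): warms by 10 × 1.1 = 11°C, giving 12.62°C.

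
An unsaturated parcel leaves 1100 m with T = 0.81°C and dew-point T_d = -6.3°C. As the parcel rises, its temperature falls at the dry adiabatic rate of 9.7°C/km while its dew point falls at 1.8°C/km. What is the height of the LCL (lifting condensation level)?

2000 m

T and T_d converge at 9.7 − 1.8 = 7.9°C per km
Height above start = (0.81 − (-6.3)) / 7.9 = 0.9 km
LCL altitude = 1100 m + 900 m = 2000 m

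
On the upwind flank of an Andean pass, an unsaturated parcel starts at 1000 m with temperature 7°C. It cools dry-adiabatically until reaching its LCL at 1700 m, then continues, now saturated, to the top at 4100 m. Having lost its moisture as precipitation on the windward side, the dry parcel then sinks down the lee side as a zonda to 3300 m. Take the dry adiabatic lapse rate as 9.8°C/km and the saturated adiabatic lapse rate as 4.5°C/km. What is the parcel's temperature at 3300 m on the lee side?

-2.82°C

From 1000 m to 1700 m (dry): cools by 9.8 × 0.7 = 6.86°C, giving 0.14°C.
From 1700 m to 4100 m (saturated): cools by 4.5 × 2.4 = 10.8°C, giving -10.66°C.
From 4100 m to 3300 m (dry descent): warms by 9.8 × 0.8 = 7.84°C, giving -2.82°C.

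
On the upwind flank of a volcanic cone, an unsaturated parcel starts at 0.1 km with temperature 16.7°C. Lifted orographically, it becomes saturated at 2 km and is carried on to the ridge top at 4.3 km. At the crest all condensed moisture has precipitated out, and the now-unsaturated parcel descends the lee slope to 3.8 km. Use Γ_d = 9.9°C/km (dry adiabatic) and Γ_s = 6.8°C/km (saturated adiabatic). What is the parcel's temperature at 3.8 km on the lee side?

-12.8°C

From 100 m to 2000 m (dry): cools by 9.9 × 1.9 = 18.81°C, giving -2.11°C.
From 2000 m to 4300 m (saturated): cools by 6.8 × 2.3 = 15.64°C, giving -17.75°C.
From 4300 m to 3800 m (dry descent): warms by 9.9 × 0.5 = 4.95°C, giving -12.8°C.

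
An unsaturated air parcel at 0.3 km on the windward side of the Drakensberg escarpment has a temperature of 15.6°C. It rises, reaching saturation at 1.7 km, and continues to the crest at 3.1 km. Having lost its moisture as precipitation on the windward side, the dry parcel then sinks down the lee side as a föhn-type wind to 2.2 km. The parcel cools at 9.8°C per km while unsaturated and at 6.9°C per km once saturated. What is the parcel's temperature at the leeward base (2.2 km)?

From 300 m to 1700 m (dry): cools by 9.8 × 1.4 = 13.72°C, giving 1.88°C.
From 1700 m to 3100 m (saturated): cools by 6.9 × 1.4 = 9.66°C, giving -7.78°C.
From 3100 m to 2200 m (dry descent): warms by 9.8 × 0.9 = 8.82°C, giving 1.04°C.

1.04°C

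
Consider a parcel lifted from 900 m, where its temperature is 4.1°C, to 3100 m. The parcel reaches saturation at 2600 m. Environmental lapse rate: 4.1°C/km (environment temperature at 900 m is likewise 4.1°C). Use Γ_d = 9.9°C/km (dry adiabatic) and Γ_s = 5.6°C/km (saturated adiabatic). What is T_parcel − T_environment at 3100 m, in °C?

Parcel:
  900 → 2600 m (dry, 9.9°C/km): ΔT = -9.9 × 1.7 = -16.83°C → T = -12.73°C
  2600 → 3100 m (saturated, 5.6°C/km): ΔT = -5.6 × 0.5 = -2.8°C → T = -15.53°C
Environment:
  900 → 3100 m (environment, 4.1°C/km): ΔT = -4.1 × 2.2 = -9.02°C → T = -4.92°C
T_parcel − T_env = -15.53 − (-4.92) = -10.61°C

-10.61°C (parcel cooler than environment)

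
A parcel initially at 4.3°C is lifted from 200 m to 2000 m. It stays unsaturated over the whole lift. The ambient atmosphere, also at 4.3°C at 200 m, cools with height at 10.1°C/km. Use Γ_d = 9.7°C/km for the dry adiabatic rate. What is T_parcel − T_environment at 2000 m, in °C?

+0.72°C (parcel warmer than environment)

Parcel:
  200 → 2000 m (dry, 9.7°C/km): ΔT = -9.7 × 1.8 = -17.46°C → T = -13.16°C
Environment:
  200 → 2000 m (environment, 10.1°C/km): ΔT = -10.1 × 1.8 = -18.18°C → T = -13.88°C
T_parcel − T_env = -13.16 − (-13.88) = +0.72°C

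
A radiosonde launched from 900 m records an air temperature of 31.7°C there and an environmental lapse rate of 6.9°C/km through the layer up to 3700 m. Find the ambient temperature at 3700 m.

900–3700 m, environmental: Δz = 2.8 km ⇒ ΔT = -19.32°C; T = 12.38°C

12.38°C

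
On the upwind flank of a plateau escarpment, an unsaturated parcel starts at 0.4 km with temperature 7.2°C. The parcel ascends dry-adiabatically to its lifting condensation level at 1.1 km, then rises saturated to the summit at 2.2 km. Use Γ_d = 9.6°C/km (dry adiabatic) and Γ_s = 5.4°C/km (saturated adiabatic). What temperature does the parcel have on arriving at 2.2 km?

400–1100 m, dry: Δz = 0.7 km ⇒ ΔT = -6.72°C; T = 0.48°C
1100–2200 m, saturated: Δz = 1.1 km ⇒ ΔT = -5.94°C; T = -5.46°C

-5.46°C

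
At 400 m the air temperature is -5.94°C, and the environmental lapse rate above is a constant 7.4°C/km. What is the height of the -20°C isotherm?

Height above start = (-5.94 − (-20)) / 7.4 = 1.9 km
Altitude = 400 m + 1900 m = 2300 m

2300 m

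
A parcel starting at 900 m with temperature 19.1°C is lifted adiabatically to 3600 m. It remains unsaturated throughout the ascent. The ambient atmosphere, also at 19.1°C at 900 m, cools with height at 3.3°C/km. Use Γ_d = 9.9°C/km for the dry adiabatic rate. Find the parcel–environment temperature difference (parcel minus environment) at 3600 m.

-17.82°C (parcel cooler than environment)

Parcel:
  900 → 3600 m (dry, 9.9°C/km): ΔT = -9.9 × 2.7 = -26.73°C → T = -7.63°C
Environment:
  900 → 3600 m (environment, 3.3°C/km): ΔT = -3.3 × 2.7 = -8.91°C → T = 10.19°C
T_parcel − T_env = -7.63 − 10.19 = -17.82°C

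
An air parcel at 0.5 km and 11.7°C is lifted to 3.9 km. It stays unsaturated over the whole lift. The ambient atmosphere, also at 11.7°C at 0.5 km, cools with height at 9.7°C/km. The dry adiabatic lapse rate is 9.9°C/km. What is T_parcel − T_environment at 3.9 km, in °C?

Parcel:
  Dry to 3900 m: -9.9 × 3.4 km = -33.66°C, so T = -21.96°C.
Environment:
  Environment to 3900 m: -9.7 × 3.4 km = -32.98°C, so T = -21.28°C.
T_parcel − T_env = -21.96 − (-21.28) = -0.68°C

-0.68°C (parcel cooler than environment)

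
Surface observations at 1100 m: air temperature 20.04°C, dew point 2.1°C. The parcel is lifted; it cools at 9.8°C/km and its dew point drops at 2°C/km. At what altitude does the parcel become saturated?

3400 m

T and T_d converge at 9.8 − 2 = 7.8°C per km
Height above start = (20.04 − 2.1) / 7.8 = 2.3 km
LCL altitude = 1100 m + 2300 m = 3400 m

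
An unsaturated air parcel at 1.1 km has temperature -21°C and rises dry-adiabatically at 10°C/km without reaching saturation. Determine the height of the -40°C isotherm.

Height above start = (-21 − (-40)) / 10 = 1.9 km
Altitude = 1100 m + 1900 m = 3000 m

3 km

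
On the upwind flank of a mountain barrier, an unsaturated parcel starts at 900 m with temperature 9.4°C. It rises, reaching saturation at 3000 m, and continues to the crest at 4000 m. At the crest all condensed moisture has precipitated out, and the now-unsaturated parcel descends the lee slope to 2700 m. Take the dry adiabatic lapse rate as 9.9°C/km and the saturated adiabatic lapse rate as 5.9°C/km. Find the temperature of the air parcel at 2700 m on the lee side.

-4.42°C

From 900 m to 3000 m (dry): cools by 9.9 × 2.1 = 20.79°C, giving -11.39°C.
From 3000 m to 4000 m (saturated): cools by 5.9 × 1 = 5.9°C, giving -17.29°C.
From 4000 m to 2700 m (dry descent): warms by 9.9 × 1.3 = 12.87°C, giving -4.42°C.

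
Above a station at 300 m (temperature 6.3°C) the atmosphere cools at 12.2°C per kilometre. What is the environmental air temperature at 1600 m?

-9.56°C

300 → 1600 m (environmental, 12.2°C/km): ΔT = -12.2 × 1.3 = -15.86°C → T = -9.56°C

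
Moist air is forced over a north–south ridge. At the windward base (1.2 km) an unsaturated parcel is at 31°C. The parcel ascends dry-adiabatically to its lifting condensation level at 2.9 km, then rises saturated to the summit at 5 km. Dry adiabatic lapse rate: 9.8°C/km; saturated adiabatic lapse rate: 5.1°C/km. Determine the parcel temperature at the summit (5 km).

1200 → 2900 m (dry, 9.8°C/km): ΔT = -9.8 × 1.7 = -16.66°C → T = 14.34°C
2900 → 5000 m (saturated, 5.1°C/km): ΔT = -5.1 × 2.1 = -10.71°C → T = 3.63°C

3.63°C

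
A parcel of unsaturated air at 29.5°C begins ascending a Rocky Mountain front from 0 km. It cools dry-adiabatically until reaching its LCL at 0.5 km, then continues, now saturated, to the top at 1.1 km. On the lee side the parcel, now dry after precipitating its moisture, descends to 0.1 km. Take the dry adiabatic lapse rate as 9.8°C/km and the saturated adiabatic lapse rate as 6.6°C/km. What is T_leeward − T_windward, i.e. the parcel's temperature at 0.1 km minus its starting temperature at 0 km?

+0.94°C

0 → 500 m (dry, 9.8°C/km): ΔT = -9.8 × 0.5 = -4.9°C → T = 24.6°C
500 → 1100 m (saturated, 6.6°C/km): ΔT = -6.6 × 0.6 = -3.96°C → T = 20.64°C
1100 → 100 m (dry descent, 9.8°C/km): ΔT = +9.8 × 1 = +9.8°C → T = 30.44°C
Net change vs windward start: 30.44 − 29.5 = +0.94°C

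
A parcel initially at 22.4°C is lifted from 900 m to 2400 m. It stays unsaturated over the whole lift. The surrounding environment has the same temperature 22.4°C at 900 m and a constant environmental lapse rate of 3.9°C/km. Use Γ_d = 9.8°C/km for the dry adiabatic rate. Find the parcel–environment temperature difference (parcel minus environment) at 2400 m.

-8.85°C (parcel cooler than environment)

Parcel:
  From 900 m to 2400 m (dry): cools by 9.8 × 1.5 = 14.7°C, giving 7.7°C.
Environment:
  From 900 m to 2400 m (environment): cools by 3.9 × 1.5 = 5.85°C, giving 16.55°C.
T_parcel − T_env = 7.7 − 16.55 = -8.85°C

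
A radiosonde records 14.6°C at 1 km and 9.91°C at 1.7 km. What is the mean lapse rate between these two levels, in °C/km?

6.7°C/km

Γ = −ΔT/Δz = (14.6 − 9.91) / (1700 − 1000) m
  = 4.69°C / 0.7 km = 6.7°C/km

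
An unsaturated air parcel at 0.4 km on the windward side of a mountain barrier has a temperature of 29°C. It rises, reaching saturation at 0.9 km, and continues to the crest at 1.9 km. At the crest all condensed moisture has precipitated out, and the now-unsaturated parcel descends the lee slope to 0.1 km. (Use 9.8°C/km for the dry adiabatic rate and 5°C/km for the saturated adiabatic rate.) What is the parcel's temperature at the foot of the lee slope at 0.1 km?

36.74°C

400–900 m, dry: Δz = 0.5 km ⇒ ΔT = -4.9°C; T = 24.1°C
900–1900 m, saturated: Δz = 1 km ⇒ ΔT = -5°C; T = 19.1°C
1900–100 m, dry descent: Δz = 1.8 km ⇒ ΔT = +17.64°C; T = 36.74°C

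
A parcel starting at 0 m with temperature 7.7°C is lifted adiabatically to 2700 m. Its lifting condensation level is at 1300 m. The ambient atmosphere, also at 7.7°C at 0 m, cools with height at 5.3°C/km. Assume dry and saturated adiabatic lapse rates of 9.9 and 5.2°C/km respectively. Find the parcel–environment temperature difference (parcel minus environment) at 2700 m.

-5.84°C (parcel cooler than environment)

Parcel:
  From 0 m to 1300 m (dry): cools by 9.9 × 1.3 = 12.87°C, giving -5.17°C.
  From 1300 m to 2700 m (saturated): cools by 5.2 × 1.4 = 7.28°C, giving -12.45°C.
Environment:
  From 0 m to 2700 m (environment): cools by 5.3 × 2.7 = 14.31°C, giving -6.61°C.
T_parcel − T_env = -12.45 − (-6.61) = -5.84°C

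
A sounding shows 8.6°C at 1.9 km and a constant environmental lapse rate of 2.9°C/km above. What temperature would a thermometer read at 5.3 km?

-1.26°C

1900 → 5300 m (environmental, 2.9°C/km): ΔT = -2.9 × 3.4 = -9.86°C → T = -1.26°C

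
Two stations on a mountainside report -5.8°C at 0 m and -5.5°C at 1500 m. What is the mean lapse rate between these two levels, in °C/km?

Γ = −ΔT/Δz = (-5.8 − (-5.5)) / (1500 − 0) m
  = -0.3°C / 1.5 km = -0.2°C/km

-0.2°C/km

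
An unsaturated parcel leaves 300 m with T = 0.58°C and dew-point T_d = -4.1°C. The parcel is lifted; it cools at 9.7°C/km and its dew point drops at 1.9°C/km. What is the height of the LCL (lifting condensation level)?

900 m

T and T_d converge at 9.7 − 1.9 = 7.8°C per km
Height above start = (0.58 − (-4.1)) / 7.8 = 0.6 km
LCL altitude = 300 m + 600 m = 900 m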